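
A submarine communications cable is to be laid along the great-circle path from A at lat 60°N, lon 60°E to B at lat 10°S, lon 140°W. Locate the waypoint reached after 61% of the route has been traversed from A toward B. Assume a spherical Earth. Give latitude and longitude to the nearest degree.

≈ lat 39°N, lon 152°W

Convert each endpoint to a unit vector on the sphere (x = cos φ cos λ, y = cos φ sin λ, z = sin φ).
The central angle between the endpoints is δ = arccos(p₁·p₂) ≈ 2.231 rad (127.8°).
Interpolate at f = 0.61 with slerp weights a = sin((1−f)δ)/sin δ ≈ 0.967, b = sin(fδ)/sin δ ≈ 1.238.
p = a·p₁ + b·p₂ ≈ (-0.692, -0.365, 0.623); φ = arcsin(p_z) ≈ 38.53°, λ = atan2(p_y, p_x) ≈ -152.21°.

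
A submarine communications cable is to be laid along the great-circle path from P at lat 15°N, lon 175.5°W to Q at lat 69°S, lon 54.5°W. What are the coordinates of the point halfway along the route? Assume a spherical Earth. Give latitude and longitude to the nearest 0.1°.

≈ lat 38.8°S, lon 154.0°W

Write both endpoints as unit vectors p₁, p₂ with components (cos φ cos λ, cos φ sin λ, sin φ).
The central angle between the endpoints is δ = arccos(p₁·p₂) ≈ 2.004 rad (114.8°).
Interpolate at f = 1/2 with slerp weights a = sin((1−f)δ)/sin δ ≈ 0.928, b = sin(fδ)/sin δ ≈ 0.928.
p = a·p₁ + b·p₂ ≈ (-0.701, -0.341, -0.626); φ = arcsin(p_z) ≈ -38.79°, λ = atan2(p_y, p_x) ≈ -154.04°.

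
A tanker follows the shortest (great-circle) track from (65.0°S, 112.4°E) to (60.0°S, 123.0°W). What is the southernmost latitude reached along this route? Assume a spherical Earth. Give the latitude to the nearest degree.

≈ 77°S

The great circle lies in the plane with unit normal n̂ = (p₁ × p₂)/|p₁ × p₂|.
Here n̂_z ≈ +0.233; the vertex latitude is φ_max = arccos|n̂_z| ≈ 76.5°.
Check via Clairaut: cos φ_max = |cos φ₁| · sin C = cos(65.0°)·sin(146.6°) ≈ 0.233, again giving ≈ 76.5°.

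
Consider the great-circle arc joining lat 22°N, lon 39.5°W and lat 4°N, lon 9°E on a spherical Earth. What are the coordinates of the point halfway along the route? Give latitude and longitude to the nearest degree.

Convert each endpoint to a unit vector on the sphere (x = cos φ cos λ, y = cos φ sin λ, z = sin φ).
The central angle between the endpoints is δ = arccos(p₁·p₂) ≈ 0.878 rad (50.3°).
Interpolate at f = 1/2 with slerp weights a = sin((1−f)δ)/sin δ ≈ 0.552, b = sin(fδ)/sin δ ≈ 0.552.
p = a·p₁ + b·p₂ ≈ (0.939, -0.240, 0.245); φ = arcsin(p_z) ≈ 14.21°, λ = atan2(p_y, p_x) ≈ -14.31°.

≈ lat 14°N, lon 14°W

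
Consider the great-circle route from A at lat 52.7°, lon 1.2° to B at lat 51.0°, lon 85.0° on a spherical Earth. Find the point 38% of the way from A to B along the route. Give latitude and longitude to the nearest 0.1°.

Write both endpoints as unit vectors p₁, p₂ with components (cos φ cos λ, cos φ sin λ, sin φ).
The central angle between the endpoints is δ = arccos(p₁·p₂) ≈ 0.851 rad (48.7°).
Interpolate at f = 0.38 with slerp weights a = sin((1−f)δ)/sin δ ≈ 0.670, b = sin(fδ)/sin δ ≈ 0.423.
p = a·p₁ + b·p₂ ≈ (0.429, 0.273, 0.861); φ = arcsin(p_z) ≈ 59.43°, λ = atan2(p_y, p_x) ≈ 32.52°.

≈ lat 59.4°, lon 32.5°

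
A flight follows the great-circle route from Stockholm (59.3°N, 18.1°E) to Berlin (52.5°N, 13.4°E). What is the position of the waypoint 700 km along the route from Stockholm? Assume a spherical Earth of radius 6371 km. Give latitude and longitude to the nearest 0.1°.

From cos δ = sin φ₁ sin φ₂ + cos φ₁ cos φ₂ cos Δλ, the central angle is δ ≈ 0.127 rad (7.3°). The total great-circle distance is δ·R ≈ 0.127 × 6371 ≈ 810 km, so the target fraction is f = 700/810 ≈ 0.864.
Interpolate at f ≈ 0.864 with slerp weights a = sin((1−f)δ)/sin δ ≈ 0.137, b = sin(fδ)/sin δ ≈ 0.864.
p = a·p₁ + b·p₂ ≈ (0.578, 0.144, 0.803); φ = arcsin(p_z) ≈ 53.44°, λ = atan2(p_y, p_x) ≈ 13.95°.

≈ 53.4°N, 13.9°E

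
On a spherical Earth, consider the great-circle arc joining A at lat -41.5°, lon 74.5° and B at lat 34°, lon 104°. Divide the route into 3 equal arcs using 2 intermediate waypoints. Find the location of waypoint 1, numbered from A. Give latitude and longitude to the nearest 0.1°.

≈ lat -16.6°, lon 85.7°

Convert each endpoint to a unit vector on the sphere (x = cos φ cos λ, y = cos φ sin λ, z = sin φ).
The central angle between the endpoints is δ = arccos(p₁·p₂) ≈ 1.400 rad (80.2°).
Interpolate at f = 1/3 with slerp weights a = sin((1−f)δ)/sin δ ≈ 0.815, b = sin(fδ)/sin δ ≈ 0.457.
p = a·p₁ + b·p₂ ≈ (0.072, 0.956, -0.285); φ = arcsin(p_z) ≈ -16.56°, λ = atan2(p_y, p_x) ≈ 85.71°.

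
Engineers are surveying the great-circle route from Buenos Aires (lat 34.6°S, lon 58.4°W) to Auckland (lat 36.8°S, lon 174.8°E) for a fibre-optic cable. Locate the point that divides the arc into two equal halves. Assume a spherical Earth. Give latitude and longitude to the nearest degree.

Write both endpoints as unit vectors p₁, p₂ with components (cos φ cos λ, cos φ sin λ, sin φ).
The central angle between the endpoints is δ = arccos(p₁·p₂) ≈ 1.625 rad (93.1°).
Interpolate at f = 1/2 with slerp weights a = sin((1−f)δ)/sin δ ≈ 0.727, b = sin(fδ)/sin δ ≈ 0.727.
p = a·p₁ + b·p₂ ≈ (-0.266, -0.457, -0.849); φ = arcsin(p_z) ≈ -58.06°, λ = atan2(p_y, p_x) ≈ -120.22°.

≈ lat 58°S, lon 120°W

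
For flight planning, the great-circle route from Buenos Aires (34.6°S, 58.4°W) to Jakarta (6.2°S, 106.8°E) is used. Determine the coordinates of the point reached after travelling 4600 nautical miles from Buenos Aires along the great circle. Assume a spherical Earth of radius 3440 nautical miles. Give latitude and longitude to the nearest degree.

Convert each endpoint to a unit vector on the sphere (x = cos φ cos λ, y = cos φ sin λ, z = sin φ).
The central angle between the endpoints is δ = arccos(p₁·p₂) ≈ 2.389 rad (136.9°). The total great-circle distance is δ·R ≈ 2.389 × 3440 ≈ 8218 nmi, so the target fraction is f = 4600/8218 ≈ 0.560.
Interpolate at f ≈ 0.560 with slerp weights a = sin((1−f)δ)/sin δ ≈ 1.270, b = sin(fδ)/sin δ ≈ 1.423.
p = a·p₁ + b·p₂ ≈ (0.139, 0.464, -0.875); φ = arcsin(p_z) ≈ -61.03°, λ = atan2(p_y, p_x) ≈ 73.33°.

≈ 61°S, 73°E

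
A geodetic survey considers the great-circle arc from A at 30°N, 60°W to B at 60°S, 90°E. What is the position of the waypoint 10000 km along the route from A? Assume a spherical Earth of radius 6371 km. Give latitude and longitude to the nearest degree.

Convert each endpoint to a unit vector on the sphere (x = cos φ cos λ, y = cos φ sin λ, z = sin φ).
The central angle between the endpoints is δ = arccos(p₁·p₂) ≈ 2.512 rad (143.9°). The total great-circle distance is δ·R ≈ 2.512 × 6371 ≈ 16001 km, so the target fraction is f = 10000/16001 ≈ 0.625.
Interpolate at f ≈ 0.625 with slerp weights a = sin((1−f)δ)/sin δ ≈ 1.373, b = sin(fδ)/sin δ ≈ 1.697.
p = a·p₁ + b·p₂ ≈ (0.594, -0.181, -0.784); φ = arcsin(p_z) ≈ -51.59°, λ = atan2(p_y, p_x) ≈ -16.92°.

≈ 52°S, 17°W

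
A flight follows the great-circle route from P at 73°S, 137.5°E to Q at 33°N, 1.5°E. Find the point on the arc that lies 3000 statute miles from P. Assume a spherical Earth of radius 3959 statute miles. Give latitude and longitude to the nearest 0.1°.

Convert each endpoint to a unit vector on the sphere (x = cos φ cos λ, y = cos φ sin λ, z = sin φ).
The central angle between the endpoints is δ = arccos(p₁·p₂) ≈ 2.342 rad (134.2°). The total great-circle distance is δ·R ≈ 2.342 × 3959 ≈ 9273 mi, so the target fraction is f = 3000/9273 ≈ 0.324.
Interpolate at f ≈ 0.324 with slerp weights a = sin((1−f)δ)/sin δ ≈ 1.395, b = sin(fδ)/sin δ ≈ 0.959.
p = a·p₁ + b·p₂ ≈ (0.503, 0.297, -0.812); φ = arcsin(p_z) ≈ -54.26°, λ = atan2(p_y, p_x) ≈ 30.52°.

≈ 54.3°S, 30.5°E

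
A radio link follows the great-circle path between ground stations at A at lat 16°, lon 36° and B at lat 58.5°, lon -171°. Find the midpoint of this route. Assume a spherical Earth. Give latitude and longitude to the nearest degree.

Write both endpoints as unit vectors p₁, p₂ with components (cos φ cos λ, cos φ sin λ, sin φ).
The central angle between the endpoints is δ = arccos(p₁·p₂) ≈ 1.785 rad (102.3°).
Interpolate at f = 1/2 with slerp weights a = sin((1−f)δ)/sin δ ≈ 0.797, b = sin(fδ)/sin δ ≈ 0.797.
p = a·p₁ + b·p₂ ≈ (0.208, 0.385, 0.899); φ = arcsin(p_z) ≈ 64.03°, λ = atan2(p_y, p_x) ≈ 61.57°.

≈ lat 64°, lon 62°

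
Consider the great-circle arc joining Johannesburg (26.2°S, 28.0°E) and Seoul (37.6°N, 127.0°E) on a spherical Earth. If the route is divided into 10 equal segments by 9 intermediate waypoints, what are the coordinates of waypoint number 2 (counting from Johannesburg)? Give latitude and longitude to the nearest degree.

Convert each endpoint to a unit vector on the sphere (x = cos φ cos λ, y = cos φ sin λ, z = sin φ).
The central angle between the endpoints is δ = arccos(p₁·p₂) ≈ 1.961 rad (112.4°).
Interpolate at f = 2/10 with slerp weights a = sin((1−f)δ)/sin δ ≈ 1.081, b = sin(fδ)/sin δ ≈ 0.413.
p = a·p₁ + b·p₂ ≈ (0.660, 0.717, -0.225); φ = arcsin(p_z) ≈ -13.02°, λ = atan2(p_y, p_x) ≈ 47.39°.

≈ 13°S, 47°E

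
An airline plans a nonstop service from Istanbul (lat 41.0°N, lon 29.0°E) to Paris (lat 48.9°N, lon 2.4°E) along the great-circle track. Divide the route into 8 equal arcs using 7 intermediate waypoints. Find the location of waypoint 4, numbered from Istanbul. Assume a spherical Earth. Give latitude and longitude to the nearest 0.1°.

From cos δ = sin φ₁ sin φ₂ + cos φ₁ cos φ₂ cos Δλ, the central angle is δ ≈ 0.354 rad (20.3°).
Interpolate at f = 4/8 with slerp weights a = sin((1−f)δ)/sin δ ≈ 0.508, b = sin(fδ)/sin δ ≈ 0.508.
p = a·p₁ + b·p₂ ≈ (0.669, 0.200, 0.716); φ = arcsin(p_z) ≈ 45.72°, λ = atan2(p_y, p_x) ≈ 16.63°.

≈ lat 45.7°N, lon 16.6°E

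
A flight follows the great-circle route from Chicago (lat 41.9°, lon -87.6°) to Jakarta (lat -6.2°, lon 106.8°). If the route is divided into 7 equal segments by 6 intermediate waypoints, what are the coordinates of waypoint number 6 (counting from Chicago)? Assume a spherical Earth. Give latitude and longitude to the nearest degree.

≈ lat 13°, lon 113°

The haversine formula gives a central angle δ ≈ 2.480 rad (142.1°) between the endpoints.
Interpolate at f = 6/7 with slerp weights a = sin((1−f)δ)/sin δ ≈ 0.564, b = sin(fδ)/sin δ ≈ 1.383.
p = a·p₁ + b·p₂ ≈ (-0.380, 0.897, 0.228); φ = arcsin(p_z) ≈ 13.15°, λ = atan2(p_y, p_x) ≈ 112.96°.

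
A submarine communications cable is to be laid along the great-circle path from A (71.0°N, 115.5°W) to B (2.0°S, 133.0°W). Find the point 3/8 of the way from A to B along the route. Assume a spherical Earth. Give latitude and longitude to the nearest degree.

≈ (44°N, 127°W)

From cos δ = sin φ₁ sin φ₂ + cos φ₁ cos φ₂ cos Δλ, the central angle is δ ≈ 1.290 rad (73.9°).
Interpolate at f = 3/8 with slerp weights a = sin((1−f)δ)/sin δ ≈ 0.751, b = sin(fδ)/sin δ ≈ 0.484.
p = a·p₁ + b·p₂ ≈ (-0.435, -0.574, 0.693); φ = arcsin(p_z) ≈ 43.89°, λ = atan2(p_y, p_x) ≈ -127.14°.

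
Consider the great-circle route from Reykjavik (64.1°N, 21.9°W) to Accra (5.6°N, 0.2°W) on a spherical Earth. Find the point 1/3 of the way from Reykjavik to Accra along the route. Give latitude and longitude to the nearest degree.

Write both endpoints as unit vectors p₁, p₂ with components (cos φ cos λ, cos φ sin λ, sin φ).
The central angle between the endpoints is δ = arccos(p₁·p₂) ≈ 1.057 rad (60.5°).
Interpolate at f = 1/3 with slerp weights a = sin((1−f)δ)/sin δ ≈ 0.744, b = sin(fδ)/sin δ ≈ 0.396.
p = a·p₁ + b·p₂ ≈ (0.696, -0.123, 0.708); φ = arcsin(p_z) ≈ 45.05°, λ = atan2(p_y, p_x) ≈ -9.99°.

≈ 45°N, 10°W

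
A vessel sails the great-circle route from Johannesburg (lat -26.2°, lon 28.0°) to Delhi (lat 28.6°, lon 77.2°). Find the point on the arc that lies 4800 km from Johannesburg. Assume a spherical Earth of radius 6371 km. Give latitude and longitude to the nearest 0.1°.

From cos δ = sin φ₁ sin φ₂ + cos φ₁ cos φ₂ cos Δλ, the central angle is δ ≈ 1.263 rad (72.3°). The total great-circle distance is δ·R ≈ 1.263 × 6371 ≈ 8044 km, so the target fraction is f = 4800/8044 ≈ 0.597.
Interpolate at f ≈ 0.597 with slerp weights a = sin((1−f)δ)/sin δ ≈ 0.512, b = sin(fδ)/sin δ ≈ 0.718.
p = a·p₁ + b·p₂ ≈ (0.545, 0.830, 0.118); φ = arcsin(p_z) ≈ 6.77°, λ = atan2(p_y, p_x) ≈ 56.72°.

≈ lat 6.8°, lon 56.7°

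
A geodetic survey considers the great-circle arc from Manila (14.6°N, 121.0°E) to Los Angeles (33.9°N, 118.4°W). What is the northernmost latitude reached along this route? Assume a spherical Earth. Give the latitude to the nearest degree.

The great circle lies in the plane with unit normal n̂ = (p₁ × p₂)/|p₁ × p₂|.
Here n̂_z ≈ +0.718; the vertex latitude is φ_max = arccos|n̂_z| ≈ 44.1°.

≈ 44°N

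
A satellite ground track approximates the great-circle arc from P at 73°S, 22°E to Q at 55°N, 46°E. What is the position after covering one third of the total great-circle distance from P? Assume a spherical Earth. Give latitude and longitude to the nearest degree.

Write both endpoints as unit vectors p₁, p₂ with components (cos φ cos λ, cos φ sin λ, sin φ).
The central angle between the endpoints is δ = arccos(p₁·p₂) ≈ 2.253 rad (129.1°).
Interpolate at f = 1/3 with slerp weights a = sin((1−f)δ)/sin δ ≈ 1.285, b = sin(fδ)/sin δ ≈ 0.879.
p = a·p₁ + b·p₂ ≈ (0.698, 0.503, -0.509); φ = arcsin(p_z) ≈ -30.59°, λ = atan2(p_y, p_x) ≈ 35.78°.

≈ 31°S, 36°E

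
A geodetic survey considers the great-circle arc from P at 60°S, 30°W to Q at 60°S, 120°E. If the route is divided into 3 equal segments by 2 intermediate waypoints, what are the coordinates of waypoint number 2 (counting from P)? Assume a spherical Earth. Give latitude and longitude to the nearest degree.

Write both endpoints as unit vectors p₁, p₂ with components (cos φ cos λ, cos φ sin λ, sin φ).
The central angle between the endpoints is δ = arccos(p₁·p₂) ≈ 1.008 rad (57.8°).
Interpolate at f = 2/3 with slerp weights a = sin((1−f)δ)/sin δ ≈ 0.390, b = sin(fδ)/sin δ ≈ 0.736.
p = a·p₁ + b·p₂ ≈ (-0.015, 0.221, -0.975); φ = arcsin(p_z) ≈ -77.19°, λ = atan2(p_y, p_x) ≈ 93.93°.

≈ 77°S, 94°E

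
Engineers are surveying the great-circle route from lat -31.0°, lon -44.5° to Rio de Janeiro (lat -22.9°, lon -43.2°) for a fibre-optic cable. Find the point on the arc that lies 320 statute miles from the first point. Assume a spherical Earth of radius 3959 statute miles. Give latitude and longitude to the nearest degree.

Write both endpoints as unit vectors p₁, p₂ with components (cos φ cos λ, cos φ sin λ, sin φ).
The central angle between the endpoints is δ = arccos(p₁·p₂) ≈ 0.143 rad (8.2°). The total great-circle distance is δ·R ≈ 0.143 × 3959 ≈ 565 mi, so the target fraction is f = 320/565 ≈ 0.566.
Interpolate at f ≈ 0.566 with slerp weights a = sin((1−f)δ)/sin δ ≈ 0.435, b = sin(fδ)/sin δ ≈ 0.567.
p = a·p₁ + b·p₂ ≈ (0.647, -0.619, -0.445); φ = arcsin(p_z) ≈ -26.42°, λ = atan2(p_y, p_x) ≈ -43.74°.

≈ lat -26°, lon -44°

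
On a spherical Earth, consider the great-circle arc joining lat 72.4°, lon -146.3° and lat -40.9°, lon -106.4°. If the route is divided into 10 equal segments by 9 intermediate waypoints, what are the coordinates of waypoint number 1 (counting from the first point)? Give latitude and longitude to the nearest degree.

The haversine formula gives a central angle δ ≈ 2.036 rad (116.7°) between the endpoints.
Interpolate at f = 1/10 with slerp weights a = sin((1−f)δ)/sin δ ≈ 1.081, b = sin(fδ)/sin δ ≈ 0.226.
p = a·p₁ + b·p₂ ≈ (-0.320, -0.345, 0.882); φ = arcsin(p_z) ≈ 61.90°, λ = atan2(p_y, p_x) ≈ -132.83°.

≈ lat 62°, lon -133°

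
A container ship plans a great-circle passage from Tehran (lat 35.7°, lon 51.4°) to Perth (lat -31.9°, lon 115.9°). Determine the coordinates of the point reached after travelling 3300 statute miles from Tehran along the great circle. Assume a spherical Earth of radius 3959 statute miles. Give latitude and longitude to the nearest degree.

Write both endpoints as unit vectors p₁, p₂ with components (cos φ cos λ, cos φ sin λ, sin φ).
The central angle between the endpoints is δ = arccos(p₁·p₂) ≈ 1.582 rad (90.7°). The total great-circle distance is δ·R ≈ 1.582 × 3959 ≈ 6265 mi, so the target fraction is f = 3300/6265 ≈ 0.527.
Interpolate at f ≈ 0.527 with slerp weights a = sin((1−f)δ)/sin δ ≈ 0.681, b = sin(fδ)/sin δ ≈ 0.740.
p = a·p₁ + b·p₂ ≈ (0.070, 0.998, 0.006); φ = arcsin(p_z) ≈ 0.35°, λ = atan2(p_y, p_x) ≈ 85.96°.

≈ lat 0°, lon 86°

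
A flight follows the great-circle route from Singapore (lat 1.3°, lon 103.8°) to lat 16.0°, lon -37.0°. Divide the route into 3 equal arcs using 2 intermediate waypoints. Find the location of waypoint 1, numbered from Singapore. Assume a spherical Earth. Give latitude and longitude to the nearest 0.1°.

From cos δ = sin φ₁ sin φ₂ + cos φ₁ cos φ₂ cos Δλ, the central angle is δ ≈ 2.402 rad (137.6°).
Interpolate at f = 1/3 with slerp weights a = sin((1−f)δ)/sin δ ≈ 1.482, b = sin(fδ)/sin δ ≈ 1.064.
p = a·p₁ + b·p₂ ≈ (0.464, 0.823, 0.327); φ = arcsin(p_z) ≈ 19.09°, λ = atan2(p_y, p_x) ≈ 60.62°.

≈ lat 19.1°, lon 60.6°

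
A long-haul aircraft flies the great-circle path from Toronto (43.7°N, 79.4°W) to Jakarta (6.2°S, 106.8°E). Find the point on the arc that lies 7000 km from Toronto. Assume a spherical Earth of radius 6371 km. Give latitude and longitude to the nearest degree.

The haversine formula gives a central angle δ ≈ 2.480 rad (142.1°) between the endpoints. The total great-circle distance is δ·R ≈ 2.480 × 6371 ≈ 15801 km, so the target fraction is f = 7000/15801 ≈ 0.443.
Interpolate at f ≈ 0.443 with slerp weights a = sin((1−f)δ)/sin δ ≈ 1.599, b = sin(fδ)/sin δ ≈ 1.450.
p = a·p₁ + b·p₂ ≈ (-0.204, 0.244, 0.948); φ = arcsin(p_z) ≈ 71.47°, λ = atan2(p_y, p_x) ≈ 129.93°.

≈ (71°N, 130°E)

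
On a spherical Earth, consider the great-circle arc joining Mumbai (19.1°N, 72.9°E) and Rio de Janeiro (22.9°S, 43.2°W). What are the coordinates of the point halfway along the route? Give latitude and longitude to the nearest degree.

≈ (4°S, 16°E)

From cos δ = sin φ₁ sin φ₂ + cos φ₁ cos φ₂ cos Δλ, the central angle is δ ≈ 2.106 rad (120.7°).
Interpolate at f = 1/2 with slerp weights a = sin((1−f)δ)/sin δ ≈ 1.010, b = sin(fδ)/sin δ ≈ 1.010.
p = a·p₁ + b·p₂ ≈ (0.959, 0.275, -0.063); φ = arcsin(p_z) ≈ -3.59°, λ = atan2(p_y, p_x) ≈ 16.02°.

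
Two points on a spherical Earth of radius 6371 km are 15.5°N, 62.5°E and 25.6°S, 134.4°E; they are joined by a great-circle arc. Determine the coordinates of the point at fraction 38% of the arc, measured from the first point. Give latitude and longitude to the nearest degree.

≈ 1°S, 89°E

Convert each endpoint to a unit vector on the sphere (x = cos φ cos λ, y = cos φ sin λ, z = sin φ).
The central angle between the endpoints is δ = arccos(p₁·p₂) ≈ 1.416 rad (81.1°).
Interpolate at f = 0.38 with slerp weights a = sin((1−f)δ)/sin δ ≈ 0.779, b = sin(fδ)/sin δ ≈ 0.519.
p = a·p₁ + b·p₂ ≈ (0.019, 1.000, -0.016); φ = arcsin(p_z) ≈ -0.92°, λ = atan2(p_y, p_x) ≈ 88.90°.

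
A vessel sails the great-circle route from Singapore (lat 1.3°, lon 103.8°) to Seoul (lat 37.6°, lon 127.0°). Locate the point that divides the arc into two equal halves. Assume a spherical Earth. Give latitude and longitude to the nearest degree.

From cos δ = sin φ₁ sin φ₂ + cos φ₁ cos φ₂ cos Δλ, the central angle is δ ≈ 0.735 rad (42.1°).
Interpolate at f = 1/2 with slerp weights a = sin((1−f)δ)/sin δ ≈ 0.536, b = sin(fδ)/sin δ ≈ 0.536.
p = a·p₁ + b·p₂ ≈ (-0.383, 0.859, 0.339); φ = arcsin(p_z) ≈ 19.82°, λ = atan2(p_y, p_x) ≈ 114.04°.

≈ lat 20°, lon 114°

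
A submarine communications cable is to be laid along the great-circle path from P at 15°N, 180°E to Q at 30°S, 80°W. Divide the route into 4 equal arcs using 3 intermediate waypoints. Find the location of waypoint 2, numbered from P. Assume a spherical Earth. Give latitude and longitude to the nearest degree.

≈ 12°S, 134°W

Convert each endpoint to a unit vector on the sphere (x = cos φ cos λ, y = cos φ sin λ, z = sin φ).
The central angle between the endpoints is δ = arccos(p₁·p₂) ≈ 1.849 rad (105.9°).
Interpolate at f = 2/4 with slerp weights a = sin((1−f)δ)/sin δ ≈ 0.830, b = sin(fδ)/sin δ ≈ 0.830.
p = a·p₁ + b·p₂ ≈ (-0.677, -0.708, -0.200); φ = arcsin(p_z) ≈ -11.55°, λ = atan2(p_y, p_x) ≈ -133.72°.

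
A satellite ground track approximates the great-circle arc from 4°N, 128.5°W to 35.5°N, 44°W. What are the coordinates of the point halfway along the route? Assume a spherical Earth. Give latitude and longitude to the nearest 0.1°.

≈ 25.8°N, 91.5°W

The haversine formula gives a central angle δ ≈ 1.452 rad (83.2°) between the endpoints.
Interpolate at f = 1/2 with slerp weights a = sin((1−f)δ)/sin δ ≈ 0.669, b = sin(fδ)/sin δ ≈ 0.669.
p = a·p₁ + b·p₂ ≈ (-0.024, -0.900, 0.435); φ = arcsin(p_z) ≈ 25.78°, λ = atan2(p_y, p_x) ≈ -91.51°.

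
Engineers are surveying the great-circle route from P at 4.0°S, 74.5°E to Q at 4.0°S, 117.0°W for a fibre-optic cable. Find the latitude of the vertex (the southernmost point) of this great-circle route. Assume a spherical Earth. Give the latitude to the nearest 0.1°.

The great circle lies in the plane with unit normal n̂ = (p₁ × p₂)/|p₁ × p₂|.
Here n̂_z ≈ +0.820; the vertex latitude is φ_max = arccos|n̂_z| ≈ 34.9°.
Check via Clairaut: cos φ_max = |cos φ₁| · sin C = cos(4.0°)·sin(124.7°) ≈ 0.820, again giving ≈ 34.9°.

≈ 34.9°S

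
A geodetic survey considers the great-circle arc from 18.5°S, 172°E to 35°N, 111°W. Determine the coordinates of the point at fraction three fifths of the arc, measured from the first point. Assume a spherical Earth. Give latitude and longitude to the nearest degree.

Write both endpoints as unit vectors p₁, p₂ with components (cos φ cos λ, cos φ sin λ, sin φ).
The central angle between the endpoints is δ = arccos(p₁·p₂) ≈ 1.578 rad (90.4°).
Interpolate at f = 3/5 with slerp weights a = sin((1−f)δ)/sin δ ≈ 0.590, b = sin(fδ)/sin δ ≈ 0.812.
p = a·p₁ + b·p₂ ≈ (-0.792, -0.543, 0.278); φ = arcsin(p_z) ≈ 16.16°, λ = atan2(p_y, p_x) ≈ -145.59°.

≈ 16°N, 146°W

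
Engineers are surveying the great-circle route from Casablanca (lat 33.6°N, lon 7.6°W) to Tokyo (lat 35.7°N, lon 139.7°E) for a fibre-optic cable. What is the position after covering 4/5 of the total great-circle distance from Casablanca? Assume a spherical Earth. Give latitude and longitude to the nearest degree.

≈ lat 53°N, lon 124°E

Convert each endpoint to a unit vector on the sphere (x = cos φ cos λ, y = cos φ sin λ, z = sin φ).
The central angle between the endpoints is δ = arccos(p₁·p₂) ≈ 1.820 rad (104.3°).
Interpolate at f = 4/5 with slerp weights a = sin((1−f)δ)/sin δ ≈ 0.367, b = sin(fδ)/sin δ ≈ 1.025.
p = a·p₁ + b·p₂ ≈ (-0.332, 0.498, 0.801); φ = arcsin(p_z) ≈ 53.26°, λ = atan2(p_y, p_x) ≈ 123.66°.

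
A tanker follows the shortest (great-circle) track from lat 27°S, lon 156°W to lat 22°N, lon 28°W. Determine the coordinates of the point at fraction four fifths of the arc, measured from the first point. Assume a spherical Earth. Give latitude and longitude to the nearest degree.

Convert each endpoint to a unit vector on the sphere (x = cos φ cos λ, y = cos φ sin λ, z = sin φ).
The central angle between the endpoints is δ = arccos(p₁·p₂) ≈ 2.317 rad (132.7°).
Interpolate at f = 4/5 with slerp weights a = sin((1−f)δ)/sin δ ≈ 0.609, b = sin(fδ)/sin δ ≈ 1.308.
p = a·p₁ + b·p₂ ≈ (0.575, -0.790, 0.214); φ = arcsin(p_z) ≈ 12.33°, λ = atan2(p_y, p_x) ≈ -53.94°.

≈ lat 12°N, lon 54°W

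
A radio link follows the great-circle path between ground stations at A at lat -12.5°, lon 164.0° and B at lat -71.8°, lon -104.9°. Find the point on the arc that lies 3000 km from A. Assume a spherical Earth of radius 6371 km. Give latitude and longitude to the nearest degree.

≈ lat -38°, lon 175°

From cos δ = sin φ₁ sin φ₂ + cos φ₁ cos φ₂ cos Δλ, the central angle is δ ≈ 1.370 rad (78.5°). The total great-circle distance is δ·R ≈ 1.370 × 6371 ≈ 8726 km, so the target fraction is f = 3000/8726 ≈ 0.344.
Interpolate at f ≈ 0.344 with slerp weights a = sin((1−f)δ)/sin δ ≈ 0.799, b = sin(fδ)/sin δ ≈ 0.463.
p = a·p₁ + b·p₂ ≈ (-0.787, 0.075, -0.613); φ = arcsin(p_z) ≈ -37.79°, λ = atan2(p_y, p_x) ≈ 174.54°.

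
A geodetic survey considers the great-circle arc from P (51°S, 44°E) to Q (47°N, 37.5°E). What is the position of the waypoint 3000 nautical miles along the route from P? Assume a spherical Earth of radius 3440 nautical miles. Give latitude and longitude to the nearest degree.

Convert each endpoint to a unit vector on the sphere (x = cos φ cos λ, y = cos φ sin λ, z = sin φ).
The central angle between the endpoints is δ = arccos(p₁·p₂) ≈ 1.713 rad (98.2°). The total great-circle distance is δ·R ≈ 1.713 × 3440 ≈ 5893 nmi, so the target fraction is f = 3000/5893 ≈ 0.509.
Interpolate at f ≈ 0.509 with slerp weights a = sin((1−f)δ)/sin δ ≈ 0.753, b = sin(fδ)/sin δ ≈ 0.774.
p = a·p₁ + b·p₂ ≈ (0.759, 0.650, -0.019); φ = arcsin(p_z) ≈ -1.12°, λ = atan2(p_y, p_x) ≈ 40.58°.

≈ (1°S, 41°E)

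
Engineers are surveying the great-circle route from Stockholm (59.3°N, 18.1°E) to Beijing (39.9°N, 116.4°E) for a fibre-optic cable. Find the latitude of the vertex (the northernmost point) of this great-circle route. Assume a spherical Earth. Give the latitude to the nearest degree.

≈ 64°N

The great circle lies in the plane with unit normal n̂ = (p₁ × p₂)/|p₁ × p₂|.
Here n̂_z ≈ +0.446; the vertex latitude is φ_max = arccos|n̂_z| ≈ 63.5°.
Check via Clairaut: cos φ_max = |cos φ₁| · sin C = cos(59.3°)·sin(60.9°) ≈ 0.446, again giving ≈ 63.5°.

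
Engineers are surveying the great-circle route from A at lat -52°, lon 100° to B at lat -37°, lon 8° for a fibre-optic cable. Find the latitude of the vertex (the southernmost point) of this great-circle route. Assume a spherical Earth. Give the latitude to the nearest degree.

The great circle lies in the plane with unit normal n̂ = (p₁ × p₂)/|p₁ × p₂|.
Here n̂_z ≈ -0.552; the vertex latitude is φ_max = arccos|n̂_z| ≈ 56.5°.
Check via Clairaut: cos φ_max = |cos φ₁| · sin C = cos(52.0°)·sin(116.2°) ≈ 0.552, again giving ≈ 56.5°.

≈ -56°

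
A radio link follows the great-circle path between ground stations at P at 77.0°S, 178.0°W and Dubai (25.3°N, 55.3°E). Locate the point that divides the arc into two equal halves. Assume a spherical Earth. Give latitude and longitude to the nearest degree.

≈ 35°S, 68°E

From cos δ = sin φ₁ sin φ₂ + cos φ₁ cos φ₂ cos Δλ, the central angle is δ ≈ 2.139 rad (122.5°).
Interpolate at f = 1/2 with slerp weights a = sin((1−f)δ)/sin δ ≈ 1.040, b = sin(fδ)/sin δ ≈ 1.040.
p = a·p₁ + b·p₂ ≈ (0.302, 0.765, -0.569); φ = arcsin(p_z) ≈ -34.68°, λ = atan2(p_y, p_x) ≈ 68.49°.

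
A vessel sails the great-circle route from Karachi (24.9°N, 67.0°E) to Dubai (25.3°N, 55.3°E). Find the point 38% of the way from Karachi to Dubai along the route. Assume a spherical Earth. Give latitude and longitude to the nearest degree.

Write both endpoints as unit vectors p₁, p₂ with components (cos φ cos λ, cos φ sin λ, sin φ).
The central angle between the endpoints is δ = arccos(p₁·p₂) ≈ 0.185 rad (10.6°).
Interpolate at f = 0.38 with slerp weights a = sin((1−f)δ)/sin δ ≈ 0.622, b = sin(fδ)/sin δ ≈ 0.382.
p = a·p₁ + b·p₂ ≈ (0.417, 0.803, 0.425); φ = arcsin(p_z) ≈ 25.16°, λ = atan2(p_y, p_x) ≈ 62.56°.

≈ (25°N, 63°E)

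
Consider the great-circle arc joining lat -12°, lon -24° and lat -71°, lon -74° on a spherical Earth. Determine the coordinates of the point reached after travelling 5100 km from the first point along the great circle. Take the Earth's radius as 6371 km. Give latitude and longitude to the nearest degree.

From cos δ = sin φ₁ sin φ₂ + cos φ₁ cos φ₂ cos Δλ, the central angle is δ ≈ 1.158 rad (66.3°). The total great-circle distance is δ·R ≈ 1.158 × 6371 ≈ 7377 km, so the target fraction is f = 5100/7377 ≈ 0.691.
Interpolate at f ≈ 0.691 with slerp weights a = sin((1−f)δ)/sin δ ≈ 0.382, b = sin(fδ)/sin δ ≈ 0.784.
p = a·p₁ + b·p₂ ≈ (0.412, -0.397, -0.820); φ = arcsin(p_z) ≈ -55.11°, λ = atan2(p_y, p_x) ≈ -43.98°.

≈ lat -55°, lon -44°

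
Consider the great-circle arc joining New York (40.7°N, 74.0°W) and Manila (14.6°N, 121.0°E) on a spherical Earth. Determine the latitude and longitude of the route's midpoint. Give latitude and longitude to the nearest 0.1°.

≈ 71.3°N, 160.8°E

Convert each endpoint to a unit vector on the sphere (x = cos φ cos λ, y = cos φ sin λ, z = sin φ).
The central angle between the endpoints is δ = arccos(p₁·p₂) ≈ 2.146 rad (123.0°).
Interpolate at f = 1/2 with slerp weights a = sin((1−f)δ)/sin δ ≈ 1.047, b = sin(fδ)/sin δ ≈ 1.047.
p = a·p₁ + b·p₂ ≈ (-0.303, 0.106, 0.947); φ = arcsin(p_z) ≈ 71.28°, λ = atan2(p_y, p_x) ≈ 160.81°.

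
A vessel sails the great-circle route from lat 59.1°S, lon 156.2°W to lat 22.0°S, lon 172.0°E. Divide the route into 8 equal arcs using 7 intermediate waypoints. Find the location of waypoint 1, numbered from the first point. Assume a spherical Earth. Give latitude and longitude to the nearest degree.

≈ lat 55°S, lon 163°W

Write both endpoints as unit vectors p₁, p₂ with components (cos φ cos λ, cos φ sin λ, sin φ).
The central angle between the endpoints is δ = arccos(p₁·p₂) ≈ 0.758 rad (43.4°).
Interpolate at f = 1/8 with slerp weights a = sin((1−f)δ)/sin δ ≈ 0.896, b = sin(fδ)/sin δ ≈ 0.138.
p = a·p₁ + b·p₂ ≈ (-0.547, -0.168, -0.820); φ = arcsin(p_z) ≈ -55.09°, λ = atan2(p_y, p_x) ≈ -162.95°.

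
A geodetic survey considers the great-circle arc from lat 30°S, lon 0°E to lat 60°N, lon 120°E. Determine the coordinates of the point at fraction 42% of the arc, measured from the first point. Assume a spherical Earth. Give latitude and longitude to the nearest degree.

≈ lat 17°N, lon 29°E

Convert each endpoint to a unit vector on the sphere (x = cos φ cos λ, y = cos φ sin λ, z = sin φ).
The central angle between the endpoints is δ = arccos(p₁·p₂) ≈ 2.278 rad (130.5°).
Interpolate at f = 0.42 with slerp weights a = sin((1−f)δ)/sin δ ≈ 1.274, b = sin(fδ)/sin δ ≈ 1.075.
p = a·p₁ + b·p₂ ≈ (0.835, 0.465, 0.294); φ = arcsin(p_z) ≈ 17.08°, λ = atan2(p_y, p_x) ≈ 29.14°.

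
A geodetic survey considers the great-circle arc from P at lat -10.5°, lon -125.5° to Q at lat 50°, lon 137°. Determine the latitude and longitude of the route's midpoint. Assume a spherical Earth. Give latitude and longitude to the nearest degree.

Convert each endpoint to a unit vector on the sphere (x = cos φ cos λ, y = cos φ sin λ, z = sin φ).
The central angle between the endpoints is δ = arccos(p₁·p₂) ≈ 1.795 rad (102.8°).
Interpolate at f = 1/2 with slerp weights a = sin((1−f)δ)/sin δ ≈ 0.802, b = sin(fδ)/sin δ ≈ 0.802.
p = a·p₁ + b·p₂ ≈ (-0.835, -0.290, 0.468); φ = arcsin(p_z) ≈ 27.91°, λ = atan2(p_y, p_x) ≈ -160.82°.

≈ lat 28°, lon -161°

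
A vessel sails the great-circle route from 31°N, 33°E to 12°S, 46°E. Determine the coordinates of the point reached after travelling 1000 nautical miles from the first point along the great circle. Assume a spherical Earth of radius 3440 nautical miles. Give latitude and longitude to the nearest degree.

Convert each endpoint to a unit vector on the sphere (x = cos φ cos λ, y = cos φ sin λ, z = sin φ).
The central angle between the endpoints is δ = arccos(p₁·p₂) ≈ 0.781 rad (44.8°). The total great-circle distance is δ·R ≈ 0.781 × 3440 ≈ 2688 nmi, so the target fraction is f = 1000/2688 ≈ 0.372.
Interpolate at f ≈ 0.372 with slerp weights a = sin((1−f)δ)/sin δ ≈ 0.669, b = sin(fδ)/sin δ ≈ 0.407.
p = a·p₁ + b·p₂ ≈ (0.758, 0.599, 0.260); φ = arcsin(p_z) ≈ 15.07°, λ = atan2(p_y, p_x) ≈ 38.32°.

≈ 15°N, 38°E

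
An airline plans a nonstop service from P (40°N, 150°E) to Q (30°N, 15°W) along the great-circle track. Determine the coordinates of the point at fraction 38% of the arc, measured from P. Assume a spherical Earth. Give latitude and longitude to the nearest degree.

The haversine formula gives a central angle δ ≈ 1.896 rad (108.6°) between the endpoints.
Interpolate at f = 0.38 with slerp weights a = sin((1−f)δ)/sin δ ≈ 0.974, b = sin(fδ)/sin δ ≈ 0.696.
p = a·p₁ + b·p₂ ≈ (-0.064, 0.217, 0.974); φ = arcsin(p_z) ≈ 76.93°, λ = atan2(p_y, p_x) ≈ 106.37°.

≈ (77°N, 106°E)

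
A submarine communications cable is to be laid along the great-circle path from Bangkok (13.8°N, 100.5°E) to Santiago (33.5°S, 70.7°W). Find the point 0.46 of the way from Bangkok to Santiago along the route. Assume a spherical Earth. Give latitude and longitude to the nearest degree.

Write both endpoints as unit vectors p₁, p₂ with components (cos φ cos λ, cos φ sin λ, sin φ).
The central angle between the endpoints is δ = arccos(p₁·p₂) ≈ 2.771 rad (158.7°).
Interpolate at f = 0.46 with slerp weights a = sin((1−f)δ)/sin δ ≈ 2.750, b = sin(fδ)/sin δ ≈ 2.638.
p = a·p₁ + b·p₂ ≈ (0.240, 0.550, -0.800); φ = arcsin(p_z) ≈ -53.11°, λ = atan2(p_y, p_x) ≈ 66.41°.

≈ 53°S, 66°E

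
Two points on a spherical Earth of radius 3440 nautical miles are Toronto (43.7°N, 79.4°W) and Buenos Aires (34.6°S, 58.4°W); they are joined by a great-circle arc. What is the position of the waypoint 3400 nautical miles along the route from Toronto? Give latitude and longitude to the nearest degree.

≈ 11°S, 65°W

Convert each endpoint to a unit vector on the sphere (x = cos φ cos λ, y = cos φ sin λ, z = sin φ).
The central angle between the endpoints is δ = arccos(p₁·p₂) ≈ 1.407 rad (80.6°). The total great-circle distance is δ·R ≈ 1.407 × 3440 ≈ 4839 nmi, so the target fraction is f = 3400/4839 ≈ 0.703.
Interpolate at f ≈ 0.703 with slerp weights a = sin((1−f)δ)/sin δ ≈ 0.412, b = sin(fδ)/sin δ ≈ 0.846.
p = a·p₁ + b·p₂ ≈ (0.420, -0.886, -0.196); φ = arcsin(p_z) ≈ -11.31°, λ = atan2(p_y, p_x) ≈ -64.65°.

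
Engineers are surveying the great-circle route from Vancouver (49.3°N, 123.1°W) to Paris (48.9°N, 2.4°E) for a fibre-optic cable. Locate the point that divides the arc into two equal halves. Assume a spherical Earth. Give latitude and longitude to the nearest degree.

≈ 68°N, 60°W

Convert each endpoint to a unit vector on the sphere (x = cos φ cos λ, y = cos φ sin λ, z = sin φ).
The central angle between the endpoints is δ = arccos(p₁·p₂) ≈ 1.243 rad (71.2°).
Interpolate at f = 1/2 with slerp weights a = sin((1−f)δ)/sin δ ≈ 0.615, b = sin(fδ)/sin δ ≈ 0.615.
p = a·p₁ + b·p₂ ≈ (0.185, -0.319, 0.930); φ = arcsin(p_z) ≈ 68.36°, λ = atan2(p_y, p_x) ≈ -59.90°.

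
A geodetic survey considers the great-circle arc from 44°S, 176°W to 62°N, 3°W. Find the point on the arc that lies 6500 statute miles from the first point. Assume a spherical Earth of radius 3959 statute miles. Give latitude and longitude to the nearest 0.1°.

≈ 49.0°N, 160.0°W

Convert each endpoint to a unit vector on the sphere (x = cos φ cos λ, y = cos φ sin λ, z = sin φ).
The central angle between the endpoints is δ = arccos(p₁·p₂) ≈ 2.819 rad (161.5°). The total great-circle distance is δ·R ≈ 2.819 × 3959 ≈ 11162 mi, so the target fraction is f = 6500/11162 ≈ 0.582.
Interpolate at f ≈ 0.582 with slerp weights a = sin((1−f)δ)/sin δ ≈ 2.917, b = sin(fδ)/sin δ ≈ 3.150.
p = a·p₁ + b·p₂ ≈ (-0.616, -0.224, 0.755); φ = arcsin(p_z) ≈ 49.03°, λ = atan2(p_y, p_x) ≈ -160.05°.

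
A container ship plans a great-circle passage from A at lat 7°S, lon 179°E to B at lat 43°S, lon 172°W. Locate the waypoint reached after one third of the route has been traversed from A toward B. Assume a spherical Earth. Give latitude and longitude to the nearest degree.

≈ lat 19°S, lon 179°W

Write both endpoints as unit vectors p₁, p₂ with components (cos φ cos λ, cos φ sin λ, sin φ).
The central angle between the endpoints is δ = arccos(p₁·p₂) ≈ 0.643 rad (36.9°).
Interpolate at f = 1/3 with slerp weights a = sin((1−f)δ)/sin δ ≈ 0.693, b = sin(fδ)/sin δ ≈ 0.355.
p = a·p₁ + b·p₂ ≈ (-0.945, -0.024, -0.326); φ = arcsin(p_z) ≈ -19.05°, λ = atan2(p_y, p_x) ≈ -178.54°.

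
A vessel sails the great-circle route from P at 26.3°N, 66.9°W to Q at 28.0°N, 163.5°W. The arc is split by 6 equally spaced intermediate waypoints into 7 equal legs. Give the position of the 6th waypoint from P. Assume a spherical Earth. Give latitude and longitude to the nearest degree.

The haversine formula gives a central angle δ ≈ 1.453 rad (83.3°) between the endpoints.
Interpolate at f = 6/7 with slerp weights a = sin((1−f)δ)/sin δ ≈ 0.208, b = sin(fδ)/sin δ ≈ 0.954.
p = a·p₁ + b·p₂ ≈ (-0.735, -0.410, 0.540); φ = arcsin(p_z) ≈ 32.68°, λ = atan2(p_y, p_x) ≈ -150.81°.

≈ 33°N, 151°W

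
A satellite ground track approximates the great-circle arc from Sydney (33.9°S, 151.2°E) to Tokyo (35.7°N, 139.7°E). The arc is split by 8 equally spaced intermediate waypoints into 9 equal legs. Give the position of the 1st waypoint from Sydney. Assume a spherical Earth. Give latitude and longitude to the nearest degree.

≈ (26°S, 150°E)

The haversine formula gives a central angle δ ≈ 1.229 rad (70.4°) between the endpoints.
Interpolate at f = 1/9 with slerp weights a = sin((1−f)δ)/sin δ ≈ 0.942, b = sin(fδ)/sin δ ≈ 0.144.
p = a·p₁ + b·p₂ ≈ (-0.775, 0.453, -0.441); φ = arcsin(p_z) ≈ -26.18°, λ = atan2(p_y, p_x) ≈ 149.71°.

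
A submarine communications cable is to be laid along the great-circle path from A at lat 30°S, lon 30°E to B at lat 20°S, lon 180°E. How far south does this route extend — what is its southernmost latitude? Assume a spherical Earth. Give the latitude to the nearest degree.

≈ 61°S

The great circle lies in the plane with unit normal n̂ = (p₁ × p₂)/|p₁ × p₂|.
Here n̂_z ≈ +0.481; the vertex latitude is φ_max = arccos|n̂_z| ≈ 61.2°.
Check via Clairaut: cos φ_max = |cos φ₁| · sin C = cos(30.0°)·sin(146.2°) ≈ 0.481, again giving ≈ 61.2°.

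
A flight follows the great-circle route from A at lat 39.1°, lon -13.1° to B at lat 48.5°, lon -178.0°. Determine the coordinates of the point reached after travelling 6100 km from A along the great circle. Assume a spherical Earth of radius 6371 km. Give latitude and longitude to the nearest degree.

≈ lat 81°, lon -127°

The haversine formula gives a central angle δ ≈ 1.595 rad (91.4°) between the endpoints. The total great-circle distance is δ·R ≈ 1.595 × 6371 ≈ 10161 km, so the target fraction is f = 6100/10161 ≈ 0.600.
Interpolate at f ≈ 0.600 with slerp weights a = sin((1−f)δ)/sin δ ≈ 0.595, b = sin(fδ)/sin δ ≈ 0.818.
p = a·p₁ + b·p₂ ≈ (-0.092, -0.124, 0.988); φ = arcsin(p_z) ≈ 81.15°, λ = atan2(p_y, p_x) ≈ -126.56°.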